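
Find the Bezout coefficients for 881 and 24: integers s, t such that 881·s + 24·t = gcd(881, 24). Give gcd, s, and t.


Euclidean algorithm on (881, 24) — divide until remainder is 0:
  881 = 36 · 24 + 17
  24 = 1 · 17 + 7
  17 = 2 · 7 + 3
  7 = 2 · 3 + 1
  3 = 3 · 1 + 0
gcd(881, 24) = 1.
Track Bezout coefficients alongside the remainders: start with r₀ = 881 = a·1 + b·0 (s = 1, t = 0) and r₁ = 24 = a·0 + b·1 (s = 0, t = 1); each new remainder r_{k+1} = r_{k-1} − q_k·r_k inherits s_{k+1} = s_{k-1} − q_k·s_k, t_{k+1} = t_{k-1} − q_k·t_k, so r_k = a·s_k + b·t_k at every step:
  q = 36: r = 17, s = 1 − 36·0 = 1, t = 0 − 36·1 = -36  (check: 881·1 + 24·(-36) = 17)
  q = 1: r = 7, s = 0 − 1·1 = -1, t = 1 − 1·(-36) = 37  (check: 881·(-1) + 24·37 = 7)
  q = 2: r = 3, s = 1 − 2·(-1) = 3, t = -36 − 2·37 = -110  (check: 881·3 + 24·(-110) = 3)
  q = 2: r = 1, s = -1 − 2·3 = -7, t = 37 − 2·(-110) = 257  (check: 881·(-7) + 24·257 = 1)
The row with r = 1 (the gcd) gives the Bezout coefficients s = -7, t = 257.
Result: 881 · (-7) + 24 · (257) = 1.

gcd(881, 24) = 1; s = -7, t = 257 (check: 881·(-7) + 24·257 = 1).


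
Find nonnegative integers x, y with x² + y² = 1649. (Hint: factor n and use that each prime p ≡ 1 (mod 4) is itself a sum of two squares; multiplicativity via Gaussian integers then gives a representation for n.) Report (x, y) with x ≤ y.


Step 1: Factor n = 1649 = 17 · 97.
Step 2: Check the mod-4 condition on each prime factor: 17 ≡ 1 (mod 4), exponent 1; 97 ≡ 1 (mod 4), exponent 1.
All primes ≡ 3 (mod 4) appear to even exponent (or don't appear), so by the two-squares theorem n IS expressible as a sum of two squares.
Step 3: Build a representation. Here n = 17 · 97 is a product of primes ≡ 1 (mod 4). Each prime p ≡ 1 (mod 4) is itself a sum of two squares; find a² by testing p − a² for a perfect square:
  17: 17 − 1² = 16 = 4² ⇒ 17 = 1² + 4².
  97: 97 − 1² = 96, 97 − 2² = 93, 97 − 3² = 88, 97 − 4² = 81 = 9² ⇒ 97 = 4² + 9².
  Combine using the Brahmagupta–Fibonacci identity (a² + b²)(c² + d²) = (ac − bd)² + (ad + bc)² = (ac + bd)² + (ad − bc)²:
  17 · 97 = 1649: from (1² + 4²)(4² + 9²), take (1·4 − 4·9, 1·9 + 4·4) = (4 − 36, 9 + 16) = (-32, 25); dropping signs (only squares matter) gives (32, 25); check 32² + 25² = 1024 + 625 = 1649 ✓.
Step 4: Order so x ≤ y and verify: 25² + 32² = 625 + 1024 = 1649 = n. ✓

n = 1649 = 25² + 32² (one valid representation with x ≤ y).


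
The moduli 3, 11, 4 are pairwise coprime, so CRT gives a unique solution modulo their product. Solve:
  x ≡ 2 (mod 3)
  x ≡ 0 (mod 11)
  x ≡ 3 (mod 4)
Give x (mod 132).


Moduli 3, 11, 4 are pairwise coprime; by CRT there is a unique solution modulo M = 3 · 11 · 4 = 132.
Solve pairwise, accumulating the modulus:
  Start with x ≡ 2 (mod 3).
  Combine with x ≡ 0 (mod 11): since gcd(3, 11) = 1, we get a unique residue mod 33.
    Write x = 2 + 3·t and substitute into x ≡ 0 (mod 11): 3·t ≡ 0 − 2 = -2 (mod 11).
    Reduce coefficients mod 11: 3·t ≡ 9 (mod 11).
    The inverse of 3 mod 11 is 4 (since 3·4 = 12 = 1·11 + 1), so t ≡ 4·9 = 36 ≡ 3 (mod 11).
    Then x = 2 + 3·3 = 11, valid modulo lcm(3, 11) = 33: x ≡ 11 (mod 33).
  Combine with x ≡ 3 (mod 4): since gcd(33, 4) = 1, we get a unique residue mod 132.
    Write x = 11 + 33·t and substitute into x ≡ 3 (mod 4): 33·t ≡ 3 − 11 = -8 (mod 4).
    Reduce coefficients mod 4: 1·t ≡ 0 (mod 4).
    So t ≡ 0 (mod 4).
    Then x = 11 + 33·0 = 11, valid modulo lcm(33, 4) = 132: x ≡ 11 (mod 132).
Verify: 11 mod 3 = 2 ✓, 11 mod 11 = 0 ✓, 11 mod 4 = 3 ✓.

x ≡ 11 (mod 132).


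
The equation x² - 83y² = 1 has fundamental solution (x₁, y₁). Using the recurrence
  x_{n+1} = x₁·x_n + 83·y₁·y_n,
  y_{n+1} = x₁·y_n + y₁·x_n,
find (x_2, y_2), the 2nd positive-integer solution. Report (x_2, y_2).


Step 1: Find the fundamental solution (x₁, y₁) of x² - 83y² = 1.
  Expand √83 as a continued fraction. a₀ = ⌊√83⌋ = 9; iterate m_{k+1} = d_k·a_k − m_k, d_{k+1} = (83 − m_{k+1}²)/d_k, a_{k+1} = ⌊(a₀ + m_{k+1})/d_{k+1}⌋ (starting m₀ = 0, d₀ = 1), with convergents p_k = a_k·p_{k-1} + p_{k-2}, q_k = a_k·q_{k-1} + q_{k-2} (p₋₁ = 1, q₋₁ = 0):
  k = 0: a₀ = 9; p₀/q₀ = 9/1; p₀² − 83·q₀² = 81 − 83 = -2.
  k = 1: m = 9, d = 2, a = ⌊(9 + 9)/2⌋ = 9; p/q = (9·9 + 1)/(9·1 + 0) = 82/9; p² − 83·q² = 6724 − 6723 = 1.
  The first convergent with p² − 83·q² = 1 gives the fundamental solution (x₁, y₁) = (82, 9).
Step 2: Apply the recurrence (x_{n+1}, y_{n+1}) = (x₁x_n + 83y₁y_n, x₁y_n + y₁x_n) repeatedly.
  From (x_1, y_1) = (82, 9): x_2 = 82·82 + 83·9·9 = 13447; y_2 = 82·9 + 9·82 = 1476.
Step 3: Verify x_2² - 83·y_2² = 180821809 - 180821808 = 1 (should be 1). ✓

(x_1, y_1) = (82, 9); (x_2, y_2) = (13447, 1476).


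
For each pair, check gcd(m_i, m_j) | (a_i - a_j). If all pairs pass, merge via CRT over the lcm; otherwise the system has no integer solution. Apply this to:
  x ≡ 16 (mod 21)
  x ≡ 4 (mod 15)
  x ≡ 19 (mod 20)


Moduli 21, 15, 20 are not pairwise coprime, so CRT works modulo lcm(m_i) when all pairwise compatibility conditions hold.
Pairwise compatibility: gcd(m_i, m_j) must divide a_i - a_j for every pair.
Merge one congruence at a time:
  Start: x ≡ 16 (mod 21).
  Combine with x ≡ 4 (mod 15): gcd(21, 15) = 3; 4 - 16 = -12, which IS divisible by 3, so compatible.
    Write x = 16 + 21·t and substitute into x ≡ 4 (mod 15): 21·t ≡ 4 − 16 = -12 (mod 15).
    Divide the congruence (and modulus) by g = 3: 7·t ≡ -4 (mod 5).
    Reduce coefficients mod 5: 2·t ≡ 1 (mod 5).
    The inverse of 2 mod 5 is 3 (since 2·3 = 6 = 1·5 + 1), so t ≡ 3·1 = 3 ≡ 3 (mod 5).
    Then x = 16 + 21·3 = 79, valid modulo lcm(21, 15) = 105: x ≡ 79 (mod 105).
  Combine with x ≡ 19 (mod 20): gcd(105, 20) = 5; 19 - 79 = -60, which IS divisible by 5, so compatible.
    Write x = 79 + 105·t and substitute into x ≡ 19 (mod 20): 105·t ≡ 19 − 79 = -60 (mod 20).
    Divide the congruence (and modulus) by g = 5: 21·t ≡ -12 (mod 4).
    Reduce coefficients mod 4: 1·t ≡ 0 (mod 4).
    So t ≡ 0 (mod 4).
    Then x = 79 + 105·0 = 79, valid modulo lcm(105, 20) = 420: x ≡ 79 (mod 420).
Verify: 79 mod 21 = 16, 79 mod 15 = 4, 79 mod 20 = 19.

x ≡ 79 (mod 420).


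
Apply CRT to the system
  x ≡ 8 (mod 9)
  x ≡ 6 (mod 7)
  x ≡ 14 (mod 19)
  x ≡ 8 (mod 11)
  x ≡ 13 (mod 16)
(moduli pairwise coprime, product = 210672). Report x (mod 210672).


Product of moduli M = 9 · 7 · 19 · 11 · 16 = 210672.
Merge one congruence at a time:
  Start: x ≡ 8 (mod 9).
  Combine with x ≡ 6 (mod 7); new modulus lcm = 63.
    Write x = 8 + 9·t and substitute into x ≡ 6 (mod 7): 9·t ≡ 6 − 8 = -2 (mod 7).
    Reduce coefficients mod 7: 2·t ≡ 5 (mod 7).
    The inverse of 2 mod 7 is 4 (since 2·4 = 8 = 1·7 + 1), so t ≡ 4·5 = 20 ≡ 6 (mod 7).
    Then x = 8 + 9·6 = 62, valid modulo lcm(9, 7) = 63: x ≡ 62 (mod 63).
  Combine with x ≡ 14 (mod 19); new modulus lcm = 1197.
    Write x = 62 + 63·t and substitute into x ≡ 14 (mod 19): 63·t ≡ 14 − 62 = -48 (mod 19).
    Reduce coefficients mod 19: 6·t ≡ 9 (mod 19).
    The inverse of 6 mod 19 is 16 (since 6·16 = 96 = 5·19 + 1), so t ≡ 16·9 = 144 ≡ 11 (mod 19).
    Then x = 62 + 63·11 = 755, valid modulo lcm(63, 19) = 1197: x ≡ 755 (mod 1197).
  Combine with x ≡ 8 (mod 11); new modulus lcm = 13167.
    Write x = 755 + 1197·t and substitute into x ≡ 8 (mod 11): 1197·t ≡ 8 − 755 = -747 (mod 11).
    Reduce coefficients mod 11: 9·t ≡ 1 (mod 11).
    The inverse of 9 mod 11 is 5 (since 9·5 = 45 = 4·11 + 1), so t ≡ 5·1 = 5 ≡ 5 (mod 11).
    Then x = 755 + 1197·5 = 6740, valid modulo lcm(1197, 11) = 13167: x ≡ 6740 (mod 13167).
  Combine with x ≡ 13 (mod 16); new modulus lcm = 210672.
    Write x = 6740 + 13167·t and substitute into x ≡ 13 (mod 16): 13167·t ≡ 13 − 6740 = -6727 (mod 16).
    Reduce coefficients mod 16: 15·t ≡ 9 (mod 16).
    The inverse of 15 mod 16 is 15 (since 15·15 = 225 = 14·16 + 1), so t ≡ 15·9 = 135 ≡ 7 (mod 16).
    Then x = 6740 + 13167·7 = 98909, valid modulo lcm(13167, 16) = 210672: x ≡ 98909 (mod 210672).
Verify against each original: 98909 mod 9 = 8, 98909 mod 7 = 6, 98909 mod 19 = 14, 98909 mod 11 = 8, 98909 mod 16 = 13.

x ≡ 98909 (mod 210672).


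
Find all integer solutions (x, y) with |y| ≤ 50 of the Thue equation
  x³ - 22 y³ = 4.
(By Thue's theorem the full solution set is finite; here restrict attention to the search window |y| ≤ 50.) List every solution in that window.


The equation is x³ - 22y³ = 4. For fixed y, x³ = 22·y³ + 4, so a solution requires the RHS to be a perfect cube.
Strategy: iterate y from -50 to 50, compute RHS = 22·y³ + 4, and check whether it is a (positive or negative) perfect cube.
Check small values of y:
  y = 0: RHS = 4 is not a perfect cube.
  y = 1: RHS = 26 is not a perfect cube.
  y = -1: RHS = -18 is not a perfect cube.
  y = 2: RHS = 180 is not a perfect cube.
  y = -2: RHS = -172 is not a perfect cube.
  y = 3: RHS = 598 is not a perfect cube.
  y = -3: RHS = -590 is not a perfect cube.
Continuing the search up to |y| = 50 finds no solutions either.
No (x, y) in the scanned range satisfies the equation.

No integer solutions with |y| ≤ 50.


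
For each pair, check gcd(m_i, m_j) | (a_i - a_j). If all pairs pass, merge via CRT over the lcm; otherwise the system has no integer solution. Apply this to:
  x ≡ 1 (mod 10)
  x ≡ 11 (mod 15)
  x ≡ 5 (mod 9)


Moduli 10, 15, 9 are not pairwise coprime, so CRT works modulo lcm(m_i) when all pairwise compatibility conditions hold.
Pairwise compatibility: gcd(m_i, m_j) must divide a_i - a_j for every pair.
Merge one congruence at a time:
  Start: x ≡ 1 (mod 10).
  Combine with x ≡ 11 (mod 15): gcd(10, 15) = 5; 11 - 1 = 10, which IS divisible by 5, so compatible.
    Write x = 1 + 10·t and substitute into x ≡ 11 (mod 15): 10·t ≡ 11 − 1 = 10 (mod 15).
    Divide the congruence (and modulus) by g = 5: 2·t ≡ 2 (mod 3).
    The inverse of 2 mod 3 is 2 (since 2·2 = 4 = 1·3 + 1), so t ≡ 2·2 = 4 ≡ 1 (mod 3).
    Then x = 1 + 10·1 = 11, valid modulo lcm(10, 15) = 30: x ≡ 11 (mod 30).
  Combine with x ≡ 5 (mod 9): gcd(30, 9) = 3; 5 - 11 = -6, which IS divisible by 3, so compatible.
    Write x = 11 + 30·t and substitute into x ≡ 5 (mod 9): 30·t ≡ 5 − 11 = -6 (mod 9).
    Divide the congruence (and modulus) by g = 3: 10·t ≡ -2 (mod 3).
    Reduce coefficients mod 3: 1·t ≡ 1 (mod 3).
    So t ≡ 1 (mod 3).
    Then x = 11 + 30·1 = 41, valid modulo lcm(30, 9) = 90: x ≡ 41 (mod 90).
Verify: 41 mod 10 = 1, 41 mod 15 = 11, 41 mod 9 = 5.

x ≡ 41 (mod 90).


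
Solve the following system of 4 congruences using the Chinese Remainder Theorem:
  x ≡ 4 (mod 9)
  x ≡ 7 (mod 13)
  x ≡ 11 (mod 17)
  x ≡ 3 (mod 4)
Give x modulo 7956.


Product of moduli M = 9 · 13 · 17 · 4 = 7956.
Merge one congruence at a time:
  Start: x ≡ 4 (mod 9).
  Combine with x ≡ 7 (mod 13); new modulus lcm = 117.
    Write x = 4 + 9·t and substitute into x ≡ 7 (mod 13): 9·t ≡ 7 − 4 = 3 (mod 13).
    The inverse of 9 mod 13 is 3 (since 9·3 = 27 = 2·13 + 1), so t ≡ 3·3 = 9 ≡ 9 (mod 13).
    Then x = 4 + 9·9 = 85, valid modulo lcm(9, 13) = 117: x ≡ 85 (mod 117).
  Combine with x ≡ 11 (mod 17); new modulus lcm = 1989.
    Write x = 85 + 117·t and substitute into x ≡ 11 (mod 17): 117·t ≡ 11 − 85 = -74 (mod 17).
    Reduce coefficients mod 17: 15·t ≡ 11 (mod 17).
    The inverse of 15 mod 17 is 8 (since 15·8 = 120 = 7·17 + 1), so t ≡ 8·11 = 88 ≡ 3 (mod 17).
    Then x = 85 + 117·3 = 436, valid modulo lcm(117, 17) = 1989: x ≡ 436 (mod 1989).
  Combine with x ≡ 3 (mod 4); new modulus lcm = 7956.
    Write x = 436 + 1989·t and substitute into x ≡ 3 (mod 4): 1989·t ≡ 3 − 436 = -433 (mod 4).
    Reduce coefficients mod 4: 1·t ≡ 3 (mod 4).
    So t ≡ 3 (mod 4).
    Then x = 436 + 1989·3 = 6403, valid modulo lcm(1989, 4) = 7956: x ≡ 6403 (mod 7956).
Verify against each original: 6403 mod 9 = 4, 6403 mod 13 = 7, 6403 mod 17 = 11, 6403 mod 4 = 3.

x ≡ 6403 (mod 7956).


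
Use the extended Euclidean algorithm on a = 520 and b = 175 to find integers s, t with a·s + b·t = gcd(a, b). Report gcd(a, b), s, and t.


Euclidean algorithm on (520, 175) — divide until remainder is 0:
  520 = 2 · 175 + 170
  175 = 1 · 170 + 5
  170 = 34 · 5 + 0
gcd(520, 175) = 5.
Track Bezout coefficients alongside the remainders: start with r₀ = 520 = a·1 + b·0 (s = 1, t = 0) and r₁ = 175 = a·0 + b·1 (s = 0, t = 1); each new remainder r_{k+1} = r_{k-1} − q_k·r_k inherits s_{k+1} = s_{k-1} − q_k·s_k, t_{k+1} = t_{k-1} − q_k·t_k, so r_k = a·s_k + b·t_k at every step:
  q = 2: r = 170, s = 1 − 2·0 = 1, t = 0 − 2·1 = -2  (check: 520·1 + 175·(-2) = 170)
  q = 1: r = 5, s = 0 − 1·1 = -1, t = 1 − 1·(-2) = 3  (check: 520·(-1) + 175·3 = 5)
The row with r = 5 (the gcd) gives the Bezout coefficients s = -1, t = 3.
Result: 520 · (-1) + 175 · (3) = 5.

gcd(520, 175) = 5; s = -1, t = 3 (check: 520·(-1) + 175·3 = 5).


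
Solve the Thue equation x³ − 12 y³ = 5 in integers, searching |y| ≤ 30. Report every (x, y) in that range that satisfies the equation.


The equation is x³ - 12y³ = 5. For fixed y, x³ = 12·y³ + 5, so a solution requires the RHS to be a perfect cube.
Strategy: iterate y from -30 to 30, compute RHS = 12·y³ + 5, and check whether it is a (positive or negative) perfect cube.
Check small values of y:
  y = 0: RHS = 5 is not a perfect cube.
  y = 1: RHS = 17 is not a perfect cube.
  y = -1: RHS = -7 is not a perfect cube.
  y = 2: RHS = 101 is not a perfect cube.
  y = -2: RHS = -91 is not a perfect cube.
  y = 3: RHS = 329 is not a perfect cube.
  y = -3: RHS = -319 is not a perfect cube.
Continuing the search up to |y| = 30 finds no solutions either.
No (x, y) in the scanned range satisfies the equation.

No integer solutions with |y| ≤ 30.


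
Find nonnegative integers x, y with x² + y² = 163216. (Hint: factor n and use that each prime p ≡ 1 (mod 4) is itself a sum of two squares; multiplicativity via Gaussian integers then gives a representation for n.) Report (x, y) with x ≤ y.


Step 1: Factor n = 163216 = 2^4 · 101^2.
Step 2: Check the mod-4 condition on each prime factor: 2 = 2 (special); 101 ≡ 1 (mod 4), exponent 2.
All primes ≡ 3 (mod 4) appear to even exponent (or don't appear), so by the two-squares theorem n IS expressible as a sum of two squares.
Step 3: Build a representation. Group n = k² · m with k = 4 and m = 101 · 101 = 10201 (a product of primes ≡ 1 (mod 4)); a representation of m scales to one of n via (k·x)² + (k·y)² = k²(x² + y²). Each prime p ≡ 1 (mod 4) is itself a sum of two squares; find a² by testing p − a² for a perfect square:
  101: 101 − 1² = 100 = 10² ⇒ 101 = 1² + 10².
  Combine using the Brahmagupta–Fibonacci identity (a² + b²)(c² + d²) = (ac − bd)² + (ad + bc)² = (ac + bd)² + (ad − bc)²:
  101 · 101 = 10201: from (1² + 10²)(1² + 10²), take (1·1 − 10·10, 1·10 + 10·1) = (1 − 100, 10 + 10) = (-99, 20); dropping signs (only squares matter) gives (99, 20); check 99² + 20² = 9801 + 400 = 10201 ✓.
  Scale by k = 4: (4·99, 4·20) = (396, 80).
Step 4: Order so x ≤ y and verify: 80² + 396² = 6400 + 156816 = 163216 = n. ✓

n = 163216 = 80² + 396² (one valid representation with x ≤ y).


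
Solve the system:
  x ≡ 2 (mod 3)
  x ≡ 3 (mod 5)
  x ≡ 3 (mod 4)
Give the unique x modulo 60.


Moduli 3, 5, 4 are pairwise coprime; by CRT there is a unique solution modulo M = 3 · 5 · 4 = 60.
Solve pairwise, accumulating the modulus:
  Start with x ≡ 2 (mod 3).
  Combine with x ≡ 3 (mod 5): since gcd(3, 5) = 1, we get a unique residue mod 15.
    Write x = 2 + 3·t and substitute into x ≡ 3 (mod 5): 3·t ≡ 3 − 2 = 1 (mod 5).
    The inverse of 3 mod 5 is 2 (since 3·2 = 6 = 1·5 + 1), so t ≡ 2·1 = 2 ≡ 2 (mod 5).
    Then x = 2 + 3·2 = 8, valid modulo lcm(3, 5) = 15: x ≡ 8 (mod 15).
  Combine with x ≡ 3 (mod 4): since gcd(15, 4) = 1, we get a unique residue mod 60.
    Write x = 8 + 15·t and substitute into x ≡ 3 (mod 4): 15·t ≡ 3 − 8 = -5 (mod 4).
    Reduce coefficients mod 4: 3·t ≡ 3 (mod 4).
    The inverse of 3 mod 4 is 3 (since 3·3 = 9 = 2·4 + 1), so t ≡ 3·3 = 9 ≡ 1 (mod 4).
    Then x = 8 + 15·1 = 23, valid modulo lcm(15, 4) = 60: x ≡ 23 (mod 60).
Verify: 23 mod 3 = 2 ✓, 23 mod 5 = 3 ✓, 23 mod 4 = 3 ✓.

x ≡ 23 (mod 60).


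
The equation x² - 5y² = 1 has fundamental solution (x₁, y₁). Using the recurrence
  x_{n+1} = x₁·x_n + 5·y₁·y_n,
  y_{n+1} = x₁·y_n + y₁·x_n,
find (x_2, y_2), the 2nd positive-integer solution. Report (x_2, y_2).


Step 1: Find the fundamental solution (x₁, y₁) of x² - 5y² = 1.
  Expand √5 as a continued fraction. a₀ = ⌊√5⌋ = 2; iterate m_{k+1} = d_k·a_k − m_k, d_{k+1} = (5 − m_{k+1}²)/d_k, a_{k+1} = ⌊(a₀ + m_{k+1})/d_{k+1}⌋ (starting m₀ = 0, d₀ = 1), with convergents p_k = a_k·p_{k-1} + p_{k-2}, q_k = a_k·q_{k-1} + q_{k-2} (p₋₁ = 1, q₋₁ = 0):
  k = 0: a₀ = 2; p₀/q₀ = 2/1; p₀² − 5·q₀² = 4 − 5 = -1.
  k = 1: m = 2, d = 1, a = ⌊(2 + 2)/1⌋ = 4; p/q = (4·2 + 1)/(4·1 + 0) = 9/4; p² − 5·q² = 81 − 80 = 1.
  The first convergent with p² − 5·q² = 1 gives the fundamental solution (x₁, y₁) = (9, 4).
Step 2: Apply the recurrence (x_{n+1}, y_{n+1}) = (x₁x_n + 5y₁y_n, x₁y_n + y₁x_n) repeatedly.
  From (x_1, y_1) = (9, 4): x_2 = 9·9 + 5·4·4 = 161; y_2 = 9·4 + 4·9 = 72.
Step 3: Verify x_2² - 5·y_2² = 25921 - 25920 = 1 (should be 1). ✓

(x_1, y_1) = (9, 4); (x_2, y_2) = (161, 72).


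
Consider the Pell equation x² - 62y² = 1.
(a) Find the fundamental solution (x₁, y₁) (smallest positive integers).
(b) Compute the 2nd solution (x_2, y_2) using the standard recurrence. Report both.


Step 1: Find the fundamental solution (x₁, y₁) of x² - 62y² = 1.
  Expand √62 as a continued fraction. a₀ = ⌊√62⌋ = 7; iterate m_{k+1} = d_k·a_k − m_k, d_{k+1} = (62 − m_{k+1}²)/d_k, a_{k+1} = ⌊(a₀ + m_{k+1})/d_{k+1}⌋ (starting m₀ = 0, d₀ = 1), with convergents p_k = a_k·p_{k-1} + p_{k-2}, q_k = a_k·q_{k-1} + q_{k-2} (p₋₁ = 1, q₋₁ = 0):
  k = 0: a₀ = 7; p₀/q₀ = 7/1; p₀² − 62·q₀² = 49 − 62 = -13.
  k = 1: m = 7, d = 13, a = ⌊(7 + 7)/13⌋ = 1; p/q = (1·7 + 1)/(1·1 + 0) = 8/1; p² − 62·q² = 64 − 62 = 2.
  k = 2: m = 6, d = 2, a = ⌊(7 + 6)/2⌋ = 6; p/q = (6·8 + 7)/(6·1 + 1) = 55/7; p² − 62·q² = 3025 − 3038 = -13.
  k = 3: m = 6, d = 13, a = ⌊(7 + 6)/13⌋ = 1; p/q = (1·55 + 8)/(1·7 + 1) = 63/8; p² − 62·q² = 3969 − 3968 = 1.
  The first convergent with p² − 62·q² = 1 gives the fundamental solution (x₁, y₁) = (63, 8).
Step 2: Apply the recurrence (x_{n+1}, y_{n+1}) = (x₁x_n + 62y₁y_n, x₁y_n + y₁x_n) repeatedly.
  From (x_1, y_1) = (63, 8): x_2 = 63·63 + 62·8·8 = 7937; y_2 = 63·8 + 8·63 = 1008.
Step 3: Verify x_2² - 62·y_2² = 62995969 - 62995968 = 1 (should be 1). ✓

(x_1, y_1) = (63, 8); (x_2, y_2) = (7937, 1008).


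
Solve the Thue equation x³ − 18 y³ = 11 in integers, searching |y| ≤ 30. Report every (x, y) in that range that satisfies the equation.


The equation is x³ - 18y³ = 11. For fixed y, x³ = 18·y³ + 11, so a solution requires the RHS to be a perfect cube.
Strategy: iterate y from -30 to 30, compute RHS = 18·y³ + 11, and check whether it is a (positive or negative) perfect cube.
Check small values of y:
  y = 0: RHS = 11 is not a perfect cube.
  y = 1: RHS = 29 is not a perfect cube.
  y = -1: RHS = -7 is not a perfect cube.
  y = 2: RHS = 155 is not a perfect cube.
  y = -2: RHS = -133 is not a perfect cube.
  y = 3: RHS = 497 is not a perfect cube.
  y = -3: RHS = -475 is not a perfect cube.
Continuing the search up to |y| = 30 finds no solutions either.
No (x, y) in the scanned range satisfies the equation.

No integer solutions with |y| ≤ 30.


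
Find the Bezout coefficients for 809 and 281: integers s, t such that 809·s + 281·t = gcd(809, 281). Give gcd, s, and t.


Euclidean algorithm on (809, 281) — divide until remainder is 0:
  809 = 2 · 281 + 247
  281 = 1 · 247 + 34
  247 = 7 · 34 + 9
  34 = 3 · 9 + 7
  9 = 1 · 7 + 2
  7 = 3 · 2 + 1
  2 = 2 · 1 + 0
gcd(809, 281) = 1.
Track Bezout coefficients alongside the remainders: start with r₀ = 809 = a·1 + b·0 (s = 1, t = 0) and r₁ = 281 = a·0 + b·1 (s = 0, t = 1); each new remainder r_{k+1} = r_{k-1} − q_k·r_k inherits s_{k+1} = s_{k-1} − q_k·s_k, t_{k+1} = t_{k-1} − q_k·t_k, so r_k = a·s_k + b·t_k at every step:
  q = 2: r = 247, s = 1 − 2·0 = 1, t = 0 − 2·1 = -2  (check: 809·1 + 281·(-2) = 247)
  q = 1: r = 34, s = 0 − 1·1 = -1, t = 1 − 1·(-2) = 3  (check: 809·(-1) + 281·3 = 34)
  q = 7: r = 9, s = 1 − 7·(-1) = 8, t = -2 − 7·3 = -23  (check: 809·8 + 281·(-23) = 9)
  q = 3: r = 7, s = -1 − 3·8 = -25, t = 3 − 3·(-23) = 72  (check: 809·(-25) + 281·72 = 7)
  q = 1: r = 2, s = 8 − 1·(-25) = 33, t = -23 − 1·72 = -95  (check: 809·33 + 281·(-95) = 2)
  q = 3: r = 1, s = -25 − 3·33 = -124, t = 72 − 3·(-95) = 357  (check: 809·(-124) + 281·357 = 1)
The row with r = 1 (the gcd) gives the Bezout coefficients s = -124, t = 357.
Result: 809 · (-124) + 281 · (357) = 1.

gcd(809, 281) = 1; s = -124, t = 357 (check: 809·(-124) + 281·357 = 1).


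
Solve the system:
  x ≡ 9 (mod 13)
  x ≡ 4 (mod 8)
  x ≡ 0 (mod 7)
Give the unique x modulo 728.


Moduli 13, 8, 7 are pairwise coprime; by CRT there is a unique solution modulo M = 13 · 8 · 7 = 728.
Solve pairwise, accumulating the modulus:
  Start with x ≡ 9 (mod 13).
  Combine with x ≡ 4 (mod 8): since gcd(13, 8) = 1, we get a unique residue mod 104.
    Write x = 9 + 13·t and substitute into x ≡ 4 (mod 8): 13·t ≡ 4 − 9 = -5 (mod 8).
    Reduce coefficients mod 8: 5·t ≡ 3 (mod 8).
    The inverse of 5 mod 8 is 5 (since 5·5 = 25 = 3·8 + 1), so t ≡ 5·3 = 15 ≡ 7 (mod 8).
    Then x = 9 + 13·7 = 100, valid modulo lcm(13, 8) = 104: x ≡ 100 (mod 104).
  Combine with x ≡ 0 (mod 7): since gcd(104, 7) = 1, we get a unique residue mod 728.
    Write x = 100 + 104·t and substitute into x ≡ 0 (mod 7): 104·t ≡ 0 − 100 = -100 (mod 7).
    Reduce coefficients mod 7: 6·t ≡ 5 (mod 7).
    The inverse of 6 mod 7 is 6 (since 6·6 = 36 = 5·7 + 1), so t ≡ 6·5 = 30 ≡ 2 (mod 7).
    Then x = 100 + 104·2 = 308, valid modulo lcm(104, 7) = 728: x ≡ 308 (mod 728).
Verify: 308 mod 13 = 9 ✓, 308 mod 8 = 4 ✓, 308 mod 7 = 0 ✓.

x ≡ 308 (mod 728).


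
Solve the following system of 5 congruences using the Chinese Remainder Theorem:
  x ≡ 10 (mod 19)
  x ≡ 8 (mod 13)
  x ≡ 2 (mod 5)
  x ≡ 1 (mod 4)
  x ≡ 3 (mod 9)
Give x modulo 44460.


Product of moduli M = 19 · 13 · 5 · 4 · 9 = 44460.
Merge one congruence at a time:
  Start: x ≡ 10 (mod 19).
  Combine with x ≡ 8 (mod 13); new modulus lcm = 247.
    Write x = 10 + 19·t and substitute into x ≡ 8 (mod 13): 19·t ≡ 8 − 10 = -2 (mod 13).
    Reduce coefficients mod 13: 6·t ≡ 11 (mod 13).
    The inverse of 6 mod 13 is 11 (since 6·11 = 66 = 5·13 + 1), so t ≡ 11·11 = 121 ≡ 4 (mod 13).
    Then x = 10 + 19·4 = 86, valid modulo lcm(19, 13) = 247: x ≡ 86 (mod 247).
  Combine with x ≡ 2 (mod 5); new modulus lcm = 1235.
    Write x = 86 + 247·t and substitute into x ≡ 2 (mod 5): 247·t ≡ 2 − 86 = -84 (mod 5).
    Reduce coefficients mod 5: 2·t ≡ 1 (mod 5).
    The inverse of 2 mod 5 is 3 (since 2·3 = 6 = 1·5 + 1), so t ≡ 3·1 = 3 ≡ 3 (mod 5).
    Then x = 86 + 247·3 = 827, valid modulo lcm(247, 5) = 1235: x ≡ 827 (mod 1235).
  Combine with x ≡ 1 (mod 4); new modulus lcm = 4940.
    Write x = 827 + 1235·t and substitute into x ≡ 1 (mod 4): 1235·t ≡ 1 − 827 = -826 (mod 4).
    Reduce coefficients mod 4: 3·t ≡ 2 (mod 4).
    The inverse of 3 mod 4 is 3 (since 3·3 = 9 = 2·4 + 1), so t ≡ 3·2 = 6 ≡ 2 (mod 4).
    Then x = 827 + 1235·2 = 3297, valid modulo lcm(1235, 4) = 4940: x ≡ 3297 (mod 4940).
  Combine with x ≡ 3 (mod 9); new modulus lcm = 44460.
    Write x = 3297 + 4940·t and substitute into x ≡ 3 (mod 9): 4940·t ≡ 3 − 3297 = -3294 (mod 9).
    Reduce coefficients mod 9: 8·t ≡ 0 (mod 9).
    The inverse of 8 mod 9 is 8 (since 8·8 = 64 = 7·9 + 1), so t ≡ 8·0 = 0 ≡ 0 (mod 9).
    Then x = 3297 + 4940·0 = 3297, valid modulo lcm(4940, 9) = 44460: x ≡ 3297 (mod 44460).
Verify against each original: 3297 mod 19 = 10, 3297 mod 13 = 8, 3297 mod 5 = 2, 3297 mod 4 = 1, 3297 mod 9 = 3.

x ≡ 3297 (mod 44460).


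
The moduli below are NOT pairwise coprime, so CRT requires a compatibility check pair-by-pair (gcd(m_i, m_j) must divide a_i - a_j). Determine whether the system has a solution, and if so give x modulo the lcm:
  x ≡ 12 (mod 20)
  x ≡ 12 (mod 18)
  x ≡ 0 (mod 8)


Moduli 20, 18, 8 are not pairwise coprime, so CRT works modulo lcm(m_i) when all pairwise compatibility conditions hold.
Pairwise compatibility: gcd(m_i, m_j) must divide a_i - a_j for every pair.
Merge one congruence at a time:
  Start: x ≡ 12 (mod 20).
  Combine with x ≡ 12 (mod 18): gcd(20, 18) = 2; 12 - 12 = 0, which IS divisible by 2, so compatible.
    Write x = 12 + 20·t and substitute into x ≡ 12 (mod 18): 20·t ≡ 12 − 12 = 0 (mod 18).
    Divide the congruence (and modulus) by g = 2: 10·t ≡ 0 (mod 9).
    Reduce coefficients mod 9: 1·t ≡ 0 (mod 9).
    So t ≡ 0 (mod 9).
    Then x = 12 + 20·0 = 12, valid modulo lcm(20, 18) = 180: x ≡ 12 (mod 180).
  Combine with x ≡ 0 (mod 8): gcd(180, 8) = 4; 0 - 12 = -12, which IS divisible by 4, so compatible.
    Write x = 12 + 180·t and substitute into x ≡ 0 (mod 8): 180·t ≡ 0 − 12 = -12 (mod 8).
    Divide the congruence (and modulus) by g = 4: 45·t ≡ -3 (mod 2).
    Reduce coefficients mod 2: 1·t ≡ 1 (mod 2).
    So t ≡ 1 (mod 2).
    Then x = 12 + 180·1 = 192, valid modulo lcm(180, 8) = 360: x ≡ 192 (mod 360).
Verify: 192 mod 20 = 12, 192 mod 18 = 12, 192 mod 8 = 0.

x ≡ 192 (mod 360).


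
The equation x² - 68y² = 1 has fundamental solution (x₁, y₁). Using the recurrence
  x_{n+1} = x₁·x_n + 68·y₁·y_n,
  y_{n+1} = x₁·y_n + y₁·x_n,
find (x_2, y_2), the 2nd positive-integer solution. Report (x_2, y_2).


Step 1: Find the fundamental solution (x₁, y₁) of x² - 68y² = 1.
  Expand √68 as a continued fraction. a₀ = ⌊√68⌋ = 8; iterate m_{k+1} = d_k·a_k − m_k, d_{k+1} = (68 − m_{k+1}²)/d_k, a_{k+1} = ⌊(a₀ + m_{k+1})/d_{k+1}⌋ (starting m₀ = 0, d₀ = 1), with convergents p_k = a_k·p_{k-1} + p_{k-2}, q_k = a_k·q_{k-1} + q_{k-2} (p₋₁ = 1, q₋₁ = 0):
  k = 0: a₀ = 8; p₀/q₀ = 8/1; p₀² − 68·q₀² = 64 − 68 = -4.
  k = 1: m = 8, d = 4, a = ⌊(8 + 8)/4⌋ = 4; p/q = (4·8 + 1)/(4·1 + 0) = 33/4; p² − 68·q² = 1089 − 1088 = 1.
  The first convergent with p² − 68·q² = 1 gives the fundamental solution (x₁, y₁) = (33, 4).
Step 2: Apply the recurrence (x_{n+1}, y_{n+1}) = (x₁x_n + 68y₁y_n, x₁y_n + y₁x_n) repeatedly.
  From (x_1, y_1) = (33, 4): x_2 = 33·33 + 68·4·4 = 2177; y_2 = 33·4 + 4·33 = 264.
Step 3: Verify x_2² - 68·y_2² = 4739329 - 4739328 = 1 (should be 1). ✓

(x_1, y_1) = (33, 4); (x_2, y_2) = (2177, 264).


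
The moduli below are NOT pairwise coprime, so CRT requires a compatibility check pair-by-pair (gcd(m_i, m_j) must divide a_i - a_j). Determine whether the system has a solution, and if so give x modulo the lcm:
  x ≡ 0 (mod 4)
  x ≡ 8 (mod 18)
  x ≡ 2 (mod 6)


Moduli 4, 18, 6 are not pairwise coprime, so CRT works modulo lcm(m_i) when all pairwise compatibility conditions hold.
Pairwise compatibility: gcd(m_i, m_j) must divide a_i - a_j for every pair.
Merge one congruence at a time:
  Start: x ≡ 0 (mod 4).
  Combine with x ≡ 8 (mod 18): gcd(4, 18) = 2; 8 - 0 = 8, which IS divisible by 2, so compatible.
    Write x = 0 + 4·t and substitute into x ≡ 8 (mod 18): 4·t ≡ 8 − 0 = 8 (mod 18).
    Divide the congruence (and modulus) by g = 2: 2·t ≡ 4 (mod 9).
    The inverse of 2 mod 9 is 5 (since 2·5 = 10 = 1·9 + 1), so t ≡ 5·4 = 20 ≡ 2 (mod 9).
    Then x = 0 + 4·2 = 8, valid modulo lcm(4, 18) = 36: x ≡ 8 (mod 36).
  Combine with x ≡ 2 (mod 6): gcd(36, 6) = 6; 2 - 8 = -6, which IS divisible by 6, so compatible.
    Write x = 8 + 36·t and substitute into x ≡ 2 (mod 6): 36·t ≡ 2 − 8 = -6 (mod 6).
    Divide the congruence (and modulus) by g = 6: 6·t ≡ -1 (mod 1).
    Modulo 1 every t works; take t = 0.
    Then x = 8 + 36·0 = 8, valid modulo lcm(36, 6) = 36: x ≡ 8 (mod 36).
Verify: 8 mod 4 = 0, 8 mod 18 = 8, 8 mod 6 = 2.

x ≡ 8 (mod 36).


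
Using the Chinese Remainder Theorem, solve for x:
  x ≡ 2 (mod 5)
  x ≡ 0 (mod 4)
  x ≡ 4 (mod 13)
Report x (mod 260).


Moduli 5, 4, 13 are pairwise coprime; by CRT there is a unique solution modulo M = 5 · 4 · 13 = 260.
Solve pairwise, accumulating the modulus:
  Start with x ≡ 2 (mod 5).
  Combine with x ≡ 0 (mod 4): since gcd(5, 4) = 1, we get a unique residue mod 20.
    Write x = 2 + 5·t and substitute into x ≡ 0 (mod 4): 5·t ≡ 0 − 2 = -2 (mod 4).
    Reduce coefficients mod 4: 1·t ≡ 2 (mod 4).
    So t ≡ 2 (mod 4).
    Then x = 2 + 5·2 = 12, valid modulo lcm(5, 4) = 20: x ≡ 12 (mod 20).
  Combine with x ≡ 4 (mod 13): since gcd(20, 13) = 1, we get a unique residue mod 260.
    Write x = 12 + 20·t and substitute into x ≡ 4 (mod 13): 20·t ≡ 4 − 12 = -8 (mod 13).
    Reduce coefficients mod 13: 7·t ≡ 5 (mod 13).
    The inverse of 7 mod 13 is 2 (since 7·2 = 14 = 1·13 + 1), so t ≡ 2·5 = 10 ≡ 10 (mod 13).
    Then x = 12 + 20·10 = 212, valid modulo lcm(20, 13) = 260: x ≡ 212 (mod 260).
Verify: 212 mod 5 = 2 ✓, 212 mod 4 = 0 ✓, 212 mod 13 = 4 ✓.

x ≡ 212 (mod 260).


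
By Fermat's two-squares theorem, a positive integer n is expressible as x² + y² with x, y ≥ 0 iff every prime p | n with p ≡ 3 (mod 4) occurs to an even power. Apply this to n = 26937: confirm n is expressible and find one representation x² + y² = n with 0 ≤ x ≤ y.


Step 1: Factor n = 26937 = 3^2 · 41 · 73.
Step 2: Check the mod-4 condition on each prime factor: 3 ≡ 3 (mod 4), exponent 2 (must be even); 41 ≡ 1 (mod 4), exponent 1; 73 ≡ 1 (mod 4), exponent 1.
All primes ≡ 3 (mod 4) appear to even exponent (or don't appear), so by the two-squares theorem n IS expressible as a sum of two squares.
Step 3: Build a representation. Group n = k² · m with k = 3 and m = 41 · 73 = 2993 (a product of primes ≡ 1 (mod 4)); a representation of m scales to one of n via (k·x)² + (k·y)² = k²(x² + y²). Each prime p ≡ 1 (mod 4) is itself a sum of two squares; find a² by testing p − a² for a perfect square:
  41: 41 − 1² = 40, 41 − 2² = 37, 41 − 3² = 32, 41 − 4² = 25 = 5² ⇒ 41 = 4² + 5².
  73: 73 − 1² = 72, 73 − 2² = 69, 73 − 3² = 64 = 8² ⇒ 73 = 3² + 8².
  Combine using the Brahmagupta–Fibonacci identity (a² + b²)(c² + d²) = (ac − bd)² + (ad + bc)² = (ac + bd)² + (ad − bc)²:
  41 · 73 = 2993: from (4² + 5²)(3² + 8²), take (4·3 − 5·8, 4·8 + 5·3) = (12 − 40, 32 + 15) = (-28, 47); dropping signs (only squares matter) gives (28, 47); check 28² + 47² = 784 + 2209 = 2993 ✓.
  Scale by k = 3: (3·28, 3·47) = (84, 141).
Step 4: Order so x ≤ y and verify: 84² + 141² = 7056 + 19881 = 26937 = n. ✓

n = 26937 = 84² + 141² (one valid representation with x ≤ y).


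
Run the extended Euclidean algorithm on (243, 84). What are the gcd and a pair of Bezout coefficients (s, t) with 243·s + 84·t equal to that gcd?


Euclidean algorithm on (243, 84) — divide until remainder is 0:
  243 = 2 · 84 + 75
  84 = 1 · 75 + 9
  75 = 8 · 9 + 3
  9 = 3 · 3 + 0
gcd(243, 84) = 3.
Track Bezout coefficients alongside the remainders: start with r₀ = 243 = a·1 + b·0 (s = 1, t = 0) and r₁ = 84 = a·0 + b·1 (s = 0, t = 1); each new remainder r_{k+1} = r_{k-1} − q_k·r_k inherits s_{k+1} = s_{k-1} − q_k·s_k, t_{k+1} = t_{k-1} − q_k·t_k, so r_k = a·s_k + b·t_k at every step:
  q = 2: r = 75, s = 1 − 2·0 = 1, t = 0 − 2·1 = -2  (check: 243·1 + 84·(-2) = 75)
  q = 1: r = 9, s = 0 − 1·1 = -1, t = 1 − 1·(-2) = 3  (check: 243·(-1) + 84·3 = 9)
  q = 8: r = 3, s = 1 − 8·(-1) = 9, t = -2 − 8·3 = -26  (check: 243·9 + 84·(-26) = 3)
The row with r = 3 (the gcd) gives the Bezout coefficients s = 9, t = -26.
Result: 243 · (9) + 84 · (-26) = 3.

gcd(243, 84) = 3; s = 9, t = -26 (check: 243·9 + 84·(-26) = 3).


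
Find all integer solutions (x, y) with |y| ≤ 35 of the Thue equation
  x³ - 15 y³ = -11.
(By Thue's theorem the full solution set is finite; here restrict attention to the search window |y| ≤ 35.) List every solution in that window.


The equation is x³ - 15y³ = -11. For fixed y, x³ = 15·y³ − 11, so a solution requires the RHS to be a perfect cube.
Strategy: iterate y from -35 to 35, compute RHS = 15·y³ − 11, and check whether it is a (positive or negative) perfect cube.
Check small values of y:
  y = 0: RHS = -11 is not a perfect cube.
  y = 1: RHS = 4 is not a perfect cube.
  y = -1: RHS = -26 is not a perfect cube.
  y = 2: RHS = 109 is not a perfect cube.
  y = -2: RHS = -131 is not a perfect cube.
  y = 3: RHS = 394 is not a perfect cube.
  y = -3: RHS = -416 is not a perfect cube.
Continuing the search up to |y| = 35 finds no solutions either.
No (x, y) in the scanned range satisfies the equation.

No integer solutions with |y| ≤ 35.


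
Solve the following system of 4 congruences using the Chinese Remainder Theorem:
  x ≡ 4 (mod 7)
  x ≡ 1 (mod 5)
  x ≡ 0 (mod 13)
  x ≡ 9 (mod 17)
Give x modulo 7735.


Product of moduli M = 7 · 5 · 13 · 17 = 7735.
Merge one congruence at a time:
  Start: x ≡ 4 (mod 7).
  Combine with x ≡ 1 (mod 5); new modulus lcm = 35.
    Write x = 4 + 7·t and substitute into x ≡ 1 (mod 5): 7·t ≡ 1 − 4 = -3 (mod 5).
    Reduce coefficients mod 5: 2·t ≡ 2 (mod 5).
    The inverse of 2 mod 5 is 3 (since 2·3 = 6 = 1·5 + 1), so t ≡ 3·2 = 6 ≡ 1 (mod 5).
    Then x = 4 + 7·1 = 11, valid modulo lcm(7, 5) = 35: x ≡ 11 (mod 35).
  Combine with x ≡ 0 (mod 13); new modulus lcm = 455.
    Write x = 11 + 35·t and substitute into x ≡ 0 (mod 13): 35·t ≡ 0 − 11 = -11 (mod 13).
    Reduce coefficients mod 13: 9·t ≡ 2 (mod 13).
    The inverse of 9 mod 13 is 3 (since 9·3 = 27 = 2·13 + 1), so t ≡ 3·2 = 6 ≡ 6 (mod 13).
    Then x = 11 + 35·6 = 221, valid modulo lcm(35, 13) = 455: x ≡ 221 (mod 455).
  Combine with x ≡ 9 (mod 17); new modulus lcm = 7735.
    Write x = 221 + 455·t and substitute into x ≡ 9 (mod 17): 455·t ≡ 9 − 221 = -212 (mod 17).
    Reduce coefficients mod 17: 13·t ≡ 9 (mod 17).
    The inverse of 13 mod 17 is 4 (since 13·4 = 52 = 3·17 + 1), so t ≡ 4·9 = 36 ≡ 2 (mod 17).
    Then x = 221 + 455·2 = 1131, valid modulo lcm(455, 17) = 7735: x ≡ 1131 (mod 7735).
Verify against each original: 1131 mod 7 = 4, 1131 mod 5 = 1, 1131 mod 13 = 0, 1131 mod 17 = 9.

x ≡ 1131 (mod 7735).


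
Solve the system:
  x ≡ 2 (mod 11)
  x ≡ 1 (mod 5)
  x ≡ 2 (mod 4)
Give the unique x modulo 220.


Moduli 11, 5, 4 are pairwise coprime; by CRT there is a unique solution modulo M = 11 · 5 · 4 = 220.
Solve pairwise, accumulating the modulus:
  Start with x ≡ 2 (mod 11).
  Combine with x ≡ 1 (mod 5): since gcd(11, 5) = 1, we get a unique residue mod 55.
    Write x = 2 + 11·t and substitute into x ≡ 1 (mod 5): 11·t ≡ 1 − 2 = -1 (mod 5).
    Reduce coefficients mod 5: 1·t ≡ 4 (mod 5).
    So t ≡ 4 (mod 5).
    Then x = 2 + 11·4 = 46, valid modulo lcm(11, 5) = 55: x ≡ 46 (mod 55).
  Combine with x ≡ 2 (mod 4): since gcd(55, 4) = 1, we get a unique residue mod 220.
    Write x = 46 + 55·t and substitute into x ≡ 2 (mod 4): 55·t ≡ 2 − 46 = -44 (mod 4).
    Reduce coefficients mod 4: 3·t ≡ 0 (mod 4).
    The inverse of 3 mod 4 is 3 (since 3·3 = 9 = 2·4 + 1), so t ≡ 3·0 = 0 ≡ 0 (mod 4).
    Then x = 46 + 55·0 = 46, valid modulo lcm(55, 4) = 220: x ≡ 46 (mod 220).
Verify: 46 mod 11 = 2 ✓, 46 mod 5 = 1 ✓, 46 mod 4 = 2 ✓.

x ≡ 46 (mod 220).


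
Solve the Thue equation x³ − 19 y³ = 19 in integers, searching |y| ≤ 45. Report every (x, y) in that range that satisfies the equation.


The equation is x³ - 19y³ = 19. For fixed y, x³ = 19·y³ + 19, so a solution requires the RHS to be a perfect cube.
Strategy: iterate y from -45 to 45, compute RHS = 19·y³ + 19, and check whether it is a (positive or negative) perfect cube.
Check small values of y:
  y = 0: RHS = 19 is not a perfect cube.
  y = 1: RHS = 38 is not a perfect cube.
  y = -1: RHS = 0 = (0)³ ⇒ x = 0 works.
  y = 2: RHS = 171 is not a perfect cube.
  y = -2: RHS = -133 is not a perfect cube.
  y = 3: RHS = 532 is not a perfect cube.
  y = -3: RHS = -494 is not a perfect cube.
Continuing the search up to |y| = 45 finds no further solutions beyond those listed.
Collected solutions: (0, -1).

Solutions (with |y| ≤ 45): (0, -1).


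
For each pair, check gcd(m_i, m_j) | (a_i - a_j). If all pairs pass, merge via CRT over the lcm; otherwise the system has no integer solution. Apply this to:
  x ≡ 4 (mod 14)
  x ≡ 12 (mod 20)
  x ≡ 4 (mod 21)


Moduli 14, 20, 21 are not pairwise coprime, so CRT works modulo lcm(m_i) when all pairwise compatibility conditions hold.
Pairwise compatibility: gcd(m_i, m_j) must divide a_i - a_j for every pair.
Merge one congruence at a time:
  Start: x ≡ 4 (mod 14).
  Combine with x ≡ 12 (mod 20): gcd(14, 20) = 2; 12 - 4 = 8, which IS divisible by 2, so compatible.
    Write x = 4 + 14·t and substitute into x ≡ 12 (mod 20): 14·t ≡ 12 − 4 = 8 (mod 20).
    Divide the congruence (and modulus) by g = 2: 7·t ≡ 4 (mod 10).
    The inverse of 7 mod 10 is 3 (since 7·3 = 21 = 2·10 + 1), so t ≡ 3·4 = 12 ≡ 2 (mod 10).
    Then x = 4 + 14·2 = 32, valid modulo lcm(14, 20) = 140: x ≡ 32 (mod 140).
  Combine with x ≡ 4 (mod 21): gcd(140, 21) = 7; 4 - 32 = -28, which IS divisible by 7, so compatible.
    Write x = 32 + 140·t and substitute into x ≡ 4 (mod 21): 140·t ≡ 4 − 32 = -28 (mod 21).
    Divide the congruence (and modulus) by g = 7: 20·t ≡ -4 (mod 3).
    Reduce coefficients mod 3: 2·t ≡ 2 (mod 3).
    The inverse of 2 mod 3 is 2 (since 2·2 = 4 = 1·3 + 1), so t ≡ 2·2 = 4 ≡ 1 (mod 3).
    Then x = 32 + 140·1 = 172, valid modulo lcm(140, 21) = 420: x ≡ 172 (mod 420).
Verify: 172 mod 14 = 4, 172 mod 20 = 12, 172 mod 21 = 4.

x ≡ 172 (mod 420).


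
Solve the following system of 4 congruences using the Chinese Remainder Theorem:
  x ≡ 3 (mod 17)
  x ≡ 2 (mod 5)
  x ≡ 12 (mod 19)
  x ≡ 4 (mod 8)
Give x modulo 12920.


Product of moduli M = 17 · 5 · 19 · 8 = 12920.
Merge one congruence at a time:
  Start: x ≡ 3 (mod 17).
  Combine with x ≡ 2 (mod 5); new modulus lcm = 85.
    Write x = 3 + 17·t and substitute into x ≡ 2 (mod 5): 17·t ≡ 2 − 3 = -1 (mod 5).
    Reduce coefficients mod 5: 2·t ≡ 4 (mod 5).
    The inverse of 2 mod 5 is 3 (since 2·3 = 6 = 1·5 + 1), so t ≡ 3·4 = 12 ≡ 2 (mod 5).
    Then x = 3 + 17·2 = 37, valid modulo lcm(17, 5) = 85: x ≡ 37 (mod 85).
  Combine with x ≡ 12 (mod 19); new modulus lcm = 1615.
    Write x = 37 + 85·t and substitute into x ≡ 12 (mod 19): 85·t ≡ 12 − 37 = -25 (mod 19).
    Reduce coefficients mod 19: 9·t ≡ 13 (mod 19).
    The inverse of 9 mod 19 is 17 (since 9·17 = 153 = 8·19 + 1), so t ≡ 17·13 = 221 ≡ 12 (mod 19).
    Then x = 37 + 85·12 = 1057, valid modulo lcm(85, 19) = 1615: x ≡ 1057 (mod 1615).
  Combine with x ≡ 4 (mod 8); new modulus lcm = 12920.
    Write x = 1057 + 1615·t and substitute into x ≡ 4 (mod 8): 1615·t ≡ 4 − 1057 = -1053 (mod 8).
    Reduce coefficients mod 8: 7·t ≡ 3 (mod 8).
    The inverse of 7 mod 8 is 7 (since 7·7 = 49 = 6·8 + 1), so t ≡ 7·3 = 21 ≡ 5 (mod 8).
    Then x = 1057 + 1615·5 = 9132, valid modulo lcm(1615, 8) = 12920: x ≡ 9132 (mod 12920).
Verify against each original: 9132 mod 17 = 3, 9132 mod 5 = 2, 9132 mod 19 = 12, 9132 mod 8 = 4.

x ≡ 9132 (mod 12920).
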